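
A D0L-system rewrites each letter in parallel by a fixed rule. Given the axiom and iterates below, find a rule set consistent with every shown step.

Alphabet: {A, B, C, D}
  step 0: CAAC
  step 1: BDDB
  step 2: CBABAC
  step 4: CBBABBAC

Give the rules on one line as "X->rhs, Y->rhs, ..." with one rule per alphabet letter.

A->D, B->C, C->B, D->BA

  step 1 ⇒ step 2: BDDB ⇒ C·BA·BA·C
    B ↦ C
    D ↦ BA
  step 0 ⇒ step 1: CAAC ⇒ B·D·D·B
    A ↦ D
  step 0 ⇒ step 1: CAAC ⇒ B·D·D·B
    C ↦ B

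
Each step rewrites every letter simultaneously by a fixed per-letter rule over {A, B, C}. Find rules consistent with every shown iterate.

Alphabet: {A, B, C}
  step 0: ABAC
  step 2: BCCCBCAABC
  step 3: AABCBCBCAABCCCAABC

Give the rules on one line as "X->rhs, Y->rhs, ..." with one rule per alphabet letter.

  step 2 ⇒ step 3: BCCCBCAABC ⇒ AA·BC·BC·BC·AA·BC·C·C·AA·BC
    A ↦ C
    B ↦ AA
    C ↦ BC

A->C, B->AA, C->BC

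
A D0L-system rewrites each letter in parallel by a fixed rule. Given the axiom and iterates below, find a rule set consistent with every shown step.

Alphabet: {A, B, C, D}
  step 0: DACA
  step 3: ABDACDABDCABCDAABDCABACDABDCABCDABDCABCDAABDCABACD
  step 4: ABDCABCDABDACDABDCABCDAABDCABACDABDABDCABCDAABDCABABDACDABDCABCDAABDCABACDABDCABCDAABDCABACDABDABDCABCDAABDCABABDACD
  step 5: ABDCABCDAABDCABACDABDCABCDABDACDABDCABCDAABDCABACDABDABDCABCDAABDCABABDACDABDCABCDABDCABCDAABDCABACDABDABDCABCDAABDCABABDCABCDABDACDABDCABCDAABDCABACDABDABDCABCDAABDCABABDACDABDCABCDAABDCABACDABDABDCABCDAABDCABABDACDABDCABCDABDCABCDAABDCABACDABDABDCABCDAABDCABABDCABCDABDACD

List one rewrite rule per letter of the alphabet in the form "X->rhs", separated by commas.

A->ABD, B->CAB, C->A, D->CD

  step 4 ⇒ step 5: ABDCABCDABDACDABDCABCDAABDCABACDABDABDCABCDAABDCABABDACDABDCABCDAABDCABACDABDCABCDAABDCABACDABDABDCABCDAABDCABABDACD ⇒ ABD·CAB·CD·A·ABD·CAB·A·CD·ABD·CAB·CD·ABD·A·CD·ABD·CAB·CD·A·ABD·CAB·A·CD·ABD·ABD·CAB·CD·A·ABD·CAB·ABD·A·CD·ABD·CAB·CD·ABD·CAB·CD·A·ABD·CAB·A·CD·ABD·ABD·CAB·CD·A·ABD·CAB·ABD·CAB·CD·ABD·A·CD·ABD·CAB·CD·A·ABD·CAB·A·CD·ABD·ABD·CAB·CD·A·ABD·CAB·ABD·A·CD·ABD·CAB·CD·A·ABD·CAB·A·CD·ABD·ABD·CAB·CD·A·ABD·CAB·ABD·A·CD·ABD·CAB·CD·ABD·CAB·CD·A·ABD·CAB·A·CD·ABD·ABD·CAB·CD·A·ABD·CAB·ABD·CAB·CD·ABD·A·CD
    A ↦ ABD
    B ↦ CAB
    C ↦ A
    D ↦ CD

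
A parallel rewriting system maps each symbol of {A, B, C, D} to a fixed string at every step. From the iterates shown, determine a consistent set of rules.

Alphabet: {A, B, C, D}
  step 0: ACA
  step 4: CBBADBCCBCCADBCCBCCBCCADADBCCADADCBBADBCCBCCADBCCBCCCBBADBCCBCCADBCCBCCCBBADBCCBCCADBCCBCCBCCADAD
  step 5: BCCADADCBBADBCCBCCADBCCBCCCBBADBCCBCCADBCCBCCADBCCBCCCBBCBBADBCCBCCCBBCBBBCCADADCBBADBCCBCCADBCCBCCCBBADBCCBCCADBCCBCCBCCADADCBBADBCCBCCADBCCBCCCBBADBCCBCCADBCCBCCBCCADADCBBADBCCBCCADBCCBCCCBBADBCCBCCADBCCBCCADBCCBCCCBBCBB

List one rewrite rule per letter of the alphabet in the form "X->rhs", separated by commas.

A->CB, B->AD, C->BCC, D->B

  step 4 ⇒ step 5: CBBADBCCBCCADBCCBCCBCCADADBCCADADCBBADBCCBCCADBCCBCCCBBADBCCBCCADBCCBCCCBBADBCCBCCADBCCBCCBCCADAD ⇒ BCC·AD·AD·CB·B·AD·BCC·BCC·AD·BCC·BCC·CB·B·AD·BCC·BCC·AD·BCC·BCC·AD·BCC·BCC·CB·B·CB·B·AD·BCC·BCC·CB·B·CB·B·BCC·AD·AD·CB·B·AD·BCC·BCC·AD·BCC·BCC·CB·B·AD·BCC·BCC·AD·BCC·BCC·BCC·AD·AD·CB·B·AD·BCC·BCC·AD·BCC·BCC·CB·B·AD·BCC·BCC·AD·BCC·BCC·BCC·AD·AD·CB·B·AD·BCC·BCC·AD·BCC·BCC·CB·B·AD·BCC·BCC·AD·BCC·BCC·AD·BCC·BCC·CB·B·CB·B
    A ↦ CB
    B ↦ AD
    C ↦ BCC
    D ↦ B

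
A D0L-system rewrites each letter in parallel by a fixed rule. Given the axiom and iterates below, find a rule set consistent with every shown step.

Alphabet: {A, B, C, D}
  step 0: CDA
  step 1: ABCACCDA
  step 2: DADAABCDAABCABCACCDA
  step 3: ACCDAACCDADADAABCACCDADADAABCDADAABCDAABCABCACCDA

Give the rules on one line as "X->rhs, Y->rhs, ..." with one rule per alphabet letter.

A->DA, B->DA, C->ABC, D->ACC

  step 2 ⇒ step 3: DADAABCDAABCABCACCDA ⇒ ACC·DA·ACC·DA·DA·DA·ABC·ACC·DA·DA·DA·ABC·DA·DA·ABC·DA·ABC·ABC·ACC·DA
    A ↦ DA
    B ↦ DA
    C ↦ ABC
    D ↦ ACC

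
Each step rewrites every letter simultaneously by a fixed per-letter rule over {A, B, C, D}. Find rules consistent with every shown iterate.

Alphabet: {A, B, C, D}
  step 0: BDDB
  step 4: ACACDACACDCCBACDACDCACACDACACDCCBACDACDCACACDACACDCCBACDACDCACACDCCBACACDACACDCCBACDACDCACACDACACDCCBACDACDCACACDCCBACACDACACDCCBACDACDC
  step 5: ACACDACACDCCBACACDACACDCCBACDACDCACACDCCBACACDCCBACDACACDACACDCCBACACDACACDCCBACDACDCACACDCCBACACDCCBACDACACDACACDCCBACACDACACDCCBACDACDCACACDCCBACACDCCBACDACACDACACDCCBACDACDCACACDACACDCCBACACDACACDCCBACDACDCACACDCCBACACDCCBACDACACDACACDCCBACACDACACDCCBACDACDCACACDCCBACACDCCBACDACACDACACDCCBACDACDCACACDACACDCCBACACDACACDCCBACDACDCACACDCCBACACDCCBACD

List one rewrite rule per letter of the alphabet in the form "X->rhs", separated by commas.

A->AC, B->C, C->ACD, D->CCB

  step 4 ⇒ step 5: ACACDACACDCCBACDACDCACACDACACDCCBACDACDCACACDACACDCCBACDACDCACACDCCBACACDACACDCCBACDACDCACACDACACDCCBACDACDCACACDCCBACACDACACDCCBACDACDC ⇒ AC·ACD·AC·ACD·CCB·AC·ACD·AC·ACD·CCB·ACD·ACD·C·AC·ACD·CCB·AC·ACD·CCB·ACD·AC·ACD·AC·ACD·CCB·AC·ACD·AC·ACD·CCB·ACD·ACD·C·AC·ACD·CCB·AC·ACD·CCB·ACD·AC·ACD·AC·ACD·CCB·AC·ACD·AC·ACD·CCB·ACD·ACD·C·AC·ACD·CCB·AC·ACD·CCB·ACD·AC·ACD·AC·ACD·CCB·ACD·ACD·C·AC·ACD·AC·ACD·CCB·AC·ACD·AC·ACD·CCB·ACD·ACD·C·AC·ACD·CCB·AC·ACD·CCB·ACD·AC·ACD·AC·ACD·CCB·AC·ACD·AC·ACD·CCB·ACD·ACD·C·AC·ACD·CCB·AC·ACD·CCB·ACD·AC·ACD·AC·ACD·CCB·ACD·ACD·C·AC·ACD·AC·ACD·CCB·AC·ACD·AC·ACD·CCB·ACD·ACD·C·AC·ACD·CCB·AC·ACD·CCB·ACD
    A ↦ AC
    B ↦ C
    C ↦ ACD
    D ↦ CCB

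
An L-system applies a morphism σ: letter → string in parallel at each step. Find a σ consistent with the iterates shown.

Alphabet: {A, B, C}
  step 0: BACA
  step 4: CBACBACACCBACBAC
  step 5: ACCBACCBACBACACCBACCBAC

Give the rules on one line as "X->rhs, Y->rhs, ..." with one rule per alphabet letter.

A->B, B->C, C->AC

  step 4 ⇒ step 5: CBACBACACCBACBAC ⇒ AC·C·B·AC·C·B·AC·B·AC·AC·C·B·AC·C·B·AC
    A ↦ B
    B ↦ C
    C ↦ AC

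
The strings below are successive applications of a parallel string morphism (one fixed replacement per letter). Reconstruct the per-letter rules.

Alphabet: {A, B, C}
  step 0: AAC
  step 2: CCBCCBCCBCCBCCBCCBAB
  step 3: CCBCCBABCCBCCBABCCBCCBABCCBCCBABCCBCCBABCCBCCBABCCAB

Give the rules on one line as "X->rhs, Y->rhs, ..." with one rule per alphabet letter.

A->CC, B->AB, C->CCB

  step 2 ⇒ step 3: CCBCCBCCBCCBCCBCCBAB ⇒ CCB·CCB·AB·CCB·CCB·AB·CCB·CCB·AB·CCB·CCB·AB·CCB·CCB·AB·CCB·CCB·AB·CC·AB
    A ↦ CC
    B ↦ AB
    C ↦ CCB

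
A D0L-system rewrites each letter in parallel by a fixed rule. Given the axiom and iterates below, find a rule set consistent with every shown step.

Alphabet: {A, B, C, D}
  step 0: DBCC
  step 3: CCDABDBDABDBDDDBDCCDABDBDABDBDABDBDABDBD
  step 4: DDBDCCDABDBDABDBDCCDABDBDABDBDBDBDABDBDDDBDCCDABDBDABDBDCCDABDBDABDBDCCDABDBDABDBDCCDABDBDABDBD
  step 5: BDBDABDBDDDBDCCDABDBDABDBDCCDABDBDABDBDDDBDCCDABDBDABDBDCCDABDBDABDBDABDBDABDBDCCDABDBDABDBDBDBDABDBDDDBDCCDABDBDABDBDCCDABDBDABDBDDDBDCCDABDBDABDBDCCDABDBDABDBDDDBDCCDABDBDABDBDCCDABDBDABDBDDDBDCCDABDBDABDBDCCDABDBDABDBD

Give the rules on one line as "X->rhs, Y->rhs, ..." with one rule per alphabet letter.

  step 4 ⇒ step 5: DDBDCCDABDBDABDBDCCDABDBDABDBDBDBDABDBDDDBDCCDABDBDABDBDCCDABDBDABDBDCCDABDBDABDBDCCDABDBDABDBD ⇒ BD·BD·ABD·BD·D·D·BD·CCD·ABD·BD·ABD·BD·CCD·ABD·BD·ABD·BD·D·D·BD·CCD·ABD·BD·ABD·BD·CCD·ABD·BD·ABD·BD·ABD·BD·ABD·BD·CCD·ABD·BD·ABD·BD·BD·BD·ABD·BD·D·D·BD·CCD·ABD·BD·ABD·BD·CCD·ABD·BD·ABD·BD·D·D·BD·CCD·ABD·BD·ABD·BD·CCD·ABD·BD·ABD·BD·D·D·BD·CCD·ABD·BD·ABD·BD·CCD·ABD·BD·ABD·BD·D·D·BD·CCD·ABD·BD·ABD·BD·CCD·ABD·BD·ABD·BD
    A ↦ CCD
    B ↦ ABD
    C ↦ D
    D ↦ BD

A->CCD, B->ABD, C->D, D->BD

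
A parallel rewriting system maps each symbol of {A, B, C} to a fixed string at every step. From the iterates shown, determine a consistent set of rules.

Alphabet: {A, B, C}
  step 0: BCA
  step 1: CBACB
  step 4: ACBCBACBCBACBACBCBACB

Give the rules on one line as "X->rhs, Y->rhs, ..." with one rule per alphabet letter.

  step 0 ⇒ step 1: BCA ⇒ CB·A·CB
    A ↦ CB
    B ↦ CB
    C ↦ A

A->CB, B->CB, C->A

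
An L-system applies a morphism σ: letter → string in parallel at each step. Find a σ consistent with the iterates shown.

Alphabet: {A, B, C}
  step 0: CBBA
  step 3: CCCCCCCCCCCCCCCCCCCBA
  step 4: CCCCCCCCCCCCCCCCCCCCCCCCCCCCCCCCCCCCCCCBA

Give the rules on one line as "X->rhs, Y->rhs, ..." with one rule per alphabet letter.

  step 3 ⇒ step 4: CCCCCCCCCCCCCCCCCCCBA ⇒ CC·CC·CC·CC·CC·CC·CC·CC·CC·CC·CC·CC·CC·CC·CC·CC·CC·CC·CC·C·BA
    A ↦ BA
    B ↦ C
    C ↦ CC

A->BA, B->C, C->CC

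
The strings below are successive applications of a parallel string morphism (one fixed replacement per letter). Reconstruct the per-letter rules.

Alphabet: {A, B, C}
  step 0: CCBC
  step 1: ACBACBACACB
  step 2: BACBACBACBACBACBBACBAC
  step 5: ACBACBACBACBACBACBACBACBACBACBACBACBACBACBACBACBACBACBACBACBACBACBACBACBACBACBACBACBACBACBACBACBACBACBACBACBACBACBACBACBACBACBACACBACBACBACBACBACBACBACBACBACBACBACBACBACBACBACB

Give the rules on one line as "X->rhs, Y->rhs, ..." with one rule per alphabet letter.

  step 1 ⇒ step 2: ACBACBACACB ⇒ B·ACB·AC·B·ACB·AC·B·ACB·B·ACB·AC
    A ↦ B
    B ↦ AC
    C ↦ ACB

A->B, B->AC, C->ACB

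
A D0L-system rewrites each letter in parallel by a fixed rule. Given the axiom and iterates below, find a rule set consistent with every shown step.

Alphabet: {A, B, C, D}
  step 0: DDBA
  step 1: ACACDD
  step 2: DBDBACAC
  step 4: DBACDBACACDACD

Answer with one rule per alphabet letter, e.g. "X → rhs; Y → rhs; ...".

  step 1 ⇒ step 2: ACACDD ⇒ D·B·D·B·AC·AC
    A ↦ D
    C ↦ B
    D ↦ AC
  step 0 ⇒ step 1: DDBA ⇒ AC·AC·D·D
    B ↦ D

A->D, B->D, C->B, D->AC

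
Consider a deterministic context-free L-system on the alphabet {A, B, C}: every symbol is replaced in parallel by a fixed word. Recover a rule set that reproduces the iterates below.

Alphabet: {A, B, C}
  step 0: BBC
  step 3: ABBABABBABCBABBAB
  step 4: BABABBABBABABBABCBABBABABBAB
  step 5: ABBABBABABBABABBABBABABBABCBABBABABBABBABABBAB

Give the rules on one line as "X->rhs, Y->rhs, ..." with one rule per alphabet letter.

A->B, B->AB, C->CB

  step 4 ⇒ step 5: BABABBABBABABBABCBABBABABBAB ⇒ AB·B·AB·B·AB·AB·B·AB·AB·B·AB·B·AB·AB·B·AB·CB·AB·B·AB·AB·B·AB·B·AB·AB·B·AB
    A ↦ B
    B ↦ AB
    C ↦ CB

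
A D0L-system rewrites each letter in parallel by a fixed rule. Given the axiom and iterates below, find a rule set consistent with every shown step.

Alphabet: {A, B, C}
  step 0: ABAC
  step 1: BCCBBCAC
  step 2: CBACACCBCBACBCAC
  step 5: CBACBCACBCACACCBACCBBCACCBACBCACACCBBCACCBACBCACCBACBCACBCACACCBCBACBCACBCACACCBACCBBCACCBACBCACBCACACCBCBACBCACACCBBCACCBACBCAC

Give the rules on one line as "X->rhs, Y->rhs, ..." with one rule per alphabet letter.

A->BC, B->CB, C->AC

  step 1 ⇒ step 2: BCCBBCAC ⇒ CB·AC·AC·CB·CB·AC·BC·AC
    A ↦ BC
    B ↦ CB
    C ↦ AC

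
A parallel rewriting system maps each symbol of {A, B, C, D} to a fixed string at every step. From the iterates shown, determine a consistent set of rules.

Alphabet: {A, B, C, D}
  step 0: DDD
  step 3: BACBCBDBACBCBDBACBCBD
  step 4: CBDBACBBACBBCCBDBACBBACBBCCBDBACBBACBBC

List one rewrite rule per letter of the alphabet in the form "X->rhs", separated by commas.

  step 3 ⇒ step 4: BACBCBDBACBCBDBACBCBD ⇒ CB·D·BA·CB·BA·CB·BC·CB·D·BA·CB·BA·CB·BC·CB·D·BA·CB·BA·CB·BC
    A ↦ D
    B ↦ CB
    C ↦ BA
    D ↦ BC

A->D, B->CB, C->BA, D->BC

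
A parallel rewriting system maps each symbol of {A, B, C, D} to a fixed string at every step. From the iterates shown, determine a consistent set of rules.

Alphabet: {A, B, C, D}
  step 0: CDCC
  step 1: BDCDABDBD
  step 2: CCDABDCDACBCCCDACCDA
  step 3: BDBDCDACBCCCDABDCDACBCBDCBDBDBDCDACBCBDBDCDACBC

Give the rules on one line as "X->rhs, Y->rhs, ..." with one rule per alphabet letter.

A->CBC, B->C, C->BD, D->CDA

  step 2 ⇒ step 3: CCDABDCDACBCCCDACCDA ⇒ BD·BD·CDA·CBC·C·CDA·BD·CDA·CBC·BD·C·BD·BD·BD·CDA·CBC·BD·BD·CDA·CBC
    A ↦ CBC
    B ↦ C
    C ↦ BD
    D ↦ CDA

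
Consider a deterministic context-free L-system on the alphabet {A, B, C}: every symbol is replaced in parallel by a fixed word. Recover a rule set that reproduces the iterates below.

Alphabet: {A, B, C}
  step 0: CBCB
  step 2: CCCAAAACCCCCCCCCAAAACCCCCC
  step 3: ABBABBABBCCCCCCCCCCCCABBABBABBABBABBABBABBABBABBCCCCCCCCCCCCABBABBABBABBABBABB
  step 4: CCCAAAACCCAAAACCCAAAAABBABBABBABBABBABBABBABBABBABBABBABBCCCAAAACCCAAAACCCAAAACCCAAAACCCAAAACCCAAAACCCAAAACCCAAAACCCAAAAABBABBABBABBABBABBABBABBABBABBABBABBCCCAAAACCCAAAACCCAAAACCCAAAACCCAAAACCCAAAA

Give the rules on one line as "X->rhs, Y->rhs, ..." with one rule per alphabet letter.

A->CCC, B->AA, C->ABB

  step 3 ⇒ step 4: ABBABBABBCCCCCCCCCCCCABBABBABBABBABBABBABBABBABBCCCCCCCCCCCCABBABBABBABBABBABB ⇒ CCC·AA·AA·CCC·AA·AA·CCC·AA·AA·ABB·ABB·ABB·ABB·ABB·ABB·ABB·ABB·ABB·ABB·ABB·ABB·CCC·AA·AA·CCC·AA·AA·CCC·AA·AA·CCC·AA·AA·CCC·AA·AA·CCC·AA·AA·CCC·AA·AA·CCC·AA·AA·CCC·AA·AA·ABB·ABB·ABB·ABB·ABB·ABB·ABB·ABB·ABB·ABB·ABB·ABB·CCC·AA·AA·CCC·AA·AA·CCC·AA·AA·CCC·AA·AA·CCC·AA·AA·CCC·AA·AA
    A ↦ CCC
    B ↦ AA
    C ↦ ABB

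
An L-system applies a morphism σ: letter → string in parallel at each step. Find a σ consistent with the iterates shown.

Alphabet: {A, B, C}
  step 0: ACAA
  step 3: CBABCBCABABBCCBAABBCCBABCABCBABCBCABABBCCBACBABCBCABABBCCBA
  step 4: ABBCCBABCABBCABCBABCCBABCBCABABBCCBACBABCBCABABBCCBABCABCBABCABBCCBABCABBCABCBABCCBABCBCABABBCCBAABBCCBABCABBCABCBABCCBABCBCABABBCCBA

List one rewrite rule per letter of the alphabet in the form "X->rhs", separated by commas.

A->CBA, B->BC, C->AB

  step 3 ⇒ step 4: CBABCBCABABBCCBAABBCCBABCABCBABCBCABABBCCBACBABCBCABABBCCBA ⇒ AB·BC·CBA·BC·AB·BC·AB·CBA·BC·CBA·BC·BC·AB·AB·BC·CBA·CBA·BC·BC·AB·AB·BC·CBA·BC·AB·CBA·BC·AB·BC·CBA·BC·AB·BC·AB·CBA·BC·CBA·BC·BC·AB·AB·BC·CBA·AB·BC·CBA·BC·AB·BC·AB·CBA·BC·CBA·BC·BC·AB·AB·BC·CBA
    A ↦ CBA
    B ↦ BC
    C ↦ AB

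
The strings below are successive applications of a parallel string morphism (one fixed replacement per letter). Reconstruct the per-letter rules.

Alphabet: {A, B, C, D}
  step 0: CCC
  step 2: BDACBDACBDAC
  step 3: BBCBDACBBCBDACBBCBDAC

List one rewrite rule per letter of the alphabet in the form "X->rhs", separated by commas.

  step 2 ⇒ step 3: BDACBDACBDAC ⇒ BB·C·BD·AC·BB·C·BD·AC·BB·C·BD·AC
    A ↦ BD
    B ↦ BB
    C ↦ AC
    D ↦ C

A->BD, B->BB, C->AC, D->C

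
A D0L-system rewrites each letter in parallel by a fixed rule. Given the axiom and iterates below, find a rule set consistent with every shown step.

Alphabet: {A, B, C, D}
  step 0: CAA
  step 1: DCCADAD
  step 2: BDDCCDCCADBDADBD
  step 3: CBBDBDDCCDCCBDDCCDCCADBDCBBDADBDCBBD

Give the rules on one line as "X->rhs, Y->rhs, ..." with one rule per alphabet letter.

A->AD, B->CB, C->DCC, D->BD

  step 2 ⇒ step 3: BDDCCDCCADBDADBD ⇒ CB·BD·BD·DCC·DCC·BD·DCC·DCC·AD·BD·CB·BD·AD·BD·CB·BD
    A ↦ AD
    B ↦ CB
    C ↦ DCC
    D ↦ BD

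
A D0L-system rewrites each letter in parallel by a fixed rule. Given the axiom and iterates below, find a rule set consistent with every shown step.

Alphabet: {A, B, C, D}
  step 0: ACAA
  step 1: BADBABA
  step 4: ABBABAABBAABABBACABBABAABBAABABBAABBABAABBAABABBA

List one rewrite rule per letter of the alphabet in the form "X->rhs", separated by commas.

  step 0 ⇒ step 1: ACAA ⇒ BA·D·BA·BA
    A ↦ BA
    C ↦ D
    B ↦ AB  (constrained at step 1)
    D ↦ C  (constrained at step 1)

A->BA, B->AB, C->D, D->C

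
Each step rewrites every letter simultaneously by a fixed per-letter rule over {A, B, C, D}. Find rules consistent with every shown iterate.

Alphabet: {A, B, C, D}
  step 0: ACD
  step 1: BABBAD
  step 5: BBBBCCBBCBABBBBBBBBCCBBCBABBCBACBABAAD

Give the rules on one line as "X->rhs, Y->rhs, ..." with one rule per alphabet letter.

  step 0 ⇒ step 1: ACD ⇒ BA·BB·AD
    A ↦ BA
    C ↦ BB
    D ↦ AD
    B ↦ C  (constrained at step 1)

A->BA, B->C, C->BB, D->AD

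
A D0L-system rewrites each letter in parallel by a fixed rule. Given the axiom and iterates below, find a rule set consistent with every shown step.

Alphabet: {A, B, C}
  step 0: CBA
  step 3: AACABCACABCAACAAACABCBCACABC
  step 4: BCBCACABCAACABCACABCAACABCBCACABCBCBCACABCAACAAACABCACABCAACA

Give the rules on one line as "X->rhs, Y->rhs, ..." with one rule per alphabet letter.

  step 3 ⇒ step 4: AACABCACABCAACAAACABCBCACABC ⇒ BC·BC·ACA·BC·A·ACA·BC·ACA·BC·A·ACA·BC·BC·ACA·BC·BC·BC·ACA·BC·A·ACA·A·ACA·BC·ACA·BC·A·ACA
    A ↦ BC
    B ↦ A
    C ↦ ACA

A->BC, B->A, C->ACA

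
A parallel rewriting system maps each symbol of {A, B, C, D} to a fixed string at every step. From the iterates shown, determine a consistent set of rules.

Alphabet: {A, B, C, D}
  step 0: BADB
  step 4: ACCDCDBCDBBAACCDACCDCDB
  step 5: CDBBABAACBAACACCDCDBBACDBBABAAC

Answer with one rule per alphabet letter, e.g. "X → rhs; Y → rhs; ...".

  step 4 ⇒ step 5: ACCDCDBCDBBAACCDACCDCDB ⇒ CD·B·B·A·B·A·AC·B·A·AC·AC·CD·CD·B·B·A·CD·B·B·A·B·A·AC
    A ↦ CD
    B ↦ AC
    C ↦ B
    D ↦ A

A->CD, B->AC, C->B, D->A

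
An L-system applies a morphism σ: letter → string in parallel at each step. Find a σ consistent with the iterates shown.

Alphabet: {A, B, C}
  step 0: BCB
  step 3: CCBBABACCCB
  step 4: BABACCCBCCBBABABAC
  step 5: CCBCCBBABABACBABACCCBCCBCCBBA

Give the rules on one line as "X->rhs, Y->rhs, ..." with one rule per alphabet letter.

A->CB, B->C, C->BA

  step 4 ⇒ step 5: BABACCCBCCBBABABAC ⇒ C·CB·C·CB·BA·BA·BA·C·BA·BA·C·C·CB·C·CB·C·CB·BA
    A ↦ CB
    B ↦ C
    C ↦ BA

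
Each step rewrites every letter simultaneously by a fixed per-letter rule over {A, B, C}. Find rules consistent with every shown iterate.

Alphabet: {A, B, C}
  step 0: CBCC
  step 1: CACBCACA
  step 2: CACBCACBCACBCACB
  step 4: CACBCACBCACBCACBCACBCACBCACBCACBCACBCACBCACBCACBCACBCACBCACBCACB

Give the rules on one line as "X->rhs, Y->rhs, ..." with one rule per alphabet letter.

A->CB, B->CB, C->CA

  step 1 ⇒ step 2: CACBCACA ⇒ CA·CB·CA·CB·CA·CB·CA·CB
    A ↦ CB
    B ↦ CB
    C ↦ CA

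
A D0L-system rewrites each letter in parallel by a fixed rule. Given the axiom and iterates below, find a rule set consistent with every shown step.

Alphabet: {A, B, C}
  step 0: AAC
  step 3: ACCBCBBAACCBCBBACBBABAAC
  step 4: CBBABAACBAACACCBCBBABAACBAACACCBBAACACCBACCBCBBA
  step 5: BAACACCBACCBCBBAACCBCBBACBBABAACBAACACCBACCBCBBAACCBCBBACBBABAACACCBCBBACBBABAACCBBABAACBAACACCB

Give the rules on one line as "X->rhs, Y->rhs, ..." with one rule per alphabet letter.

  step 4 ⇒ step 5: CBBABAACBAACACCBCBBABAACBAACACCBBAACACCBACCBCBBA ⇒ BA·AC·AC·CB·AC·CB·CB·BA·AC·CB·CB·BA·CB·BA·BA·AC·BA·AC·AC·CB·AC·CB·CB·BA·AC·CB·CB·BA·CB·BA·BA·AC·AC·CB·CB·BA·CB·BA·BA·AC·CB·BA·BA·AC·BA·AC·AC·CB
    A ↦ CB
    B ↦ AC
    C ↦ BA

A->CB, B->AC, C->BA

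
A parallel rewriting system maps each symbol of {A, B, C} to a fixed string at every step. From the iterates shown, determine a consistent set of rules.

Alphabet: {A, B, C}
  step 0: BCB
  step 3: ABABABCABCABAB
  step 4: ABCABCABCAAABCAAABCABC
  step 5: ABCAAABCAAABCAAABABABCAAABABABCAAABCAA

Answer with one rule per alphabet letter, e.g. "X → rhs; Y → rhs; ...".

  step 4 ⇒ step 5: ABCABCABCAAABCAAABCABC ⇒ AB·C·AA·AB·C·AA·AB·C·AA·AB·AB·AB·C·AA·AB·AB·AB·C·AA·AB·C·AA
    A ↦ AB
    B ↦ C
    C ↦ AA

A->AB, B->C, C->AA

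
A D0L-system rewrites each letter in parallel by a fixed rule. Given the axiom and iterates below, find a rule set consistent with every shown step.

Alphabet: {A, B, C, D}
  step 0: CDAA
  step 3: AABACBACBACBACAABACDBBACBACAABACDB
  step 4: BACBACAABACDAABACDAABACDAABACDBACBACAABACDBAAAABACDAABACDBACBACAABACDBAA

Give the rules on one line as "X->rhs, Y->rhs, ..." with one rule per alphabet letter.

  step 3 ⇒ step 4: AABACBACBACBACAABACDBBACBACAABACDB ⇒ BAC·BAC·AA·BAC·D·AA·BAC·D·AA·BAC·D·AA·BAC·D·BAC·BAC·AA·BAC·D·B·AA·AA·BAC·D·AA·BAC·D·BAC·BAC·AA·BAC·D·B·AA
    A ↦ BAC
    B ↦ AA
    C ↦ D
    D ↦ B

A->BAC, B->AA, C->D, D->B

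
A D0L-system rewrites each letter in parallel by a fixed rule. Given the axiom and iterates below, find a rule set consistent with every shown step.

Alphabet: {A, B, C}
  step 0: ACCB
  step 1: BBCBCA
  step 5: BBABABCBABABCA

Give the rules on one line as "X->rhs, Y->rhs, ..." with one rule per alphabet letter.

  step 0 ⇒ step 1: ACCB ⇒ B·BC·BC·A
    A ↦ B
    B ↦ A
    C ↦ BC

A->B, B->A, C->BC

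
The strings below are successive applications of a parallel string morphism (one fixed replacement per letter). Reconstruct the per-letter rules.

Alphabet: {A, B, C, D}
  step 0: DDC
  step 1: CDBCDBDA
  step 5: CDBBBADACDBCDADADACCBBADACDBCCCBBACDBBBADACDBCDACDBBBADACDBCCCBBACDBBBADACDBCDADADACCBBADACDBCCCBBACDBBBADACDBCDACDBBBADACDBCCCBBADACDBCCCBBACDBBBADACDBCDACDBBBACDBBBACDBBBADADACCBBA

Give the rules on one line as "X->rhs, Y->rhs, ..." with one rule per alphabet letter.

  step 0 ⇒ step 1: DDC ⇒ CDB·CDB·DA
    C ↦ DA
    D ↦ CDB
    A ↦ BBA  (constrained at step 1)
    B ↦ C  (constrained at step 1)

A->BBA, B->C, C->DA, D->CDB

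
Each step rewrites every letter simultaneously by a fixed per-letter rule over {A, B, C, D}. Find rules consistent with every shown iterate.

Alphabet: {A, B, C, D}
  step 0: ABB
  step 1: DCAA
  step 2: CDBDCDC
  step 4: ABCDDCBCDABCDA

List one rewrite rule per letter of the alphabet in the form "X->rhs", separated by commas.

A->DC, B->A, C->B, D->CD

  step 1 ⇒ step 2: DCAA ⇒ CD·B·DC·DC
    A ↦ DC
    C ↦ B
    D ↦ CD
  step 0 ⇒ step 1: ABB ⇒ DC·A·A
    B ↦ A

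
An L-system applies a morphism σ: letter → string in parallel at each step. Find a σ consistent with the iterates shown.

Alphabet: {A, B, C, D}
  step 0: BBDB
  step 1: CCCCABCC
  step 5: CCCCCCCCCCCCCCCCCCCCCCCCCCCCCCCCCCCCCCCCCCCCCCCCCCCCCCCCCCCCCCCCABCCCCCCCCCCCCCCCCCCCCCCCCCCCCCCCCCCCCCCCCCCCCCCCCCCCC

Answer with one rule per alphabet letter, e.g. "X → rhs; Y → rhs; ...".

  step 0 ⇒ step 1: BBDB ⇒ CC·CC·AB·CC
    B ↦ CC
    D ↦ AB
    A ↦ D  (constrained at step 1)
    C ↦ CC  (constrained at step 1)

A->D, B->CC, C->CC, D->AB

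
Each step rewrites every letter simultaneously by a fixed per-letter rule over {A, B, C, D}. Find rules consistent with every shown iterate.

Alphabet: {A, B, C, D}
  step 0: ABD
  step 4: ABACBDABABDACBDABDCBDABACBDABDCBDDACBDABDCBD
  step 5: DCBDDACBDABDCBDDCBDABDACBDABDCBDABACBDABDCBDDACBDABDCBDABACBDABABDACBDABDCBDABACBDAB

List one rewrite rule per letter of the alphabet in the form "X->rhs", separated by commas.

A->D, B->CBD, C->A, D->AB

  step 4 ⇒ step 5: ABACBDABABDACBDABDCBDABACBDABDCBDDACBDABDCBD ⇒ D·CBD·D·A·CBD·AB·D·CBD·D·CBD·AB·D·A·CBD·AB·D·CBD·AB·A·CBD·AB·D·CBD·D·A·CBD·AB·D·CBD·AB·A·CBD·AB·AB·D·A·CBD·AB·D·CBD·AB·A·CBD·AB
    A ↦ D
    B ↦ CBD
    C ↦ A
    D ↦ AB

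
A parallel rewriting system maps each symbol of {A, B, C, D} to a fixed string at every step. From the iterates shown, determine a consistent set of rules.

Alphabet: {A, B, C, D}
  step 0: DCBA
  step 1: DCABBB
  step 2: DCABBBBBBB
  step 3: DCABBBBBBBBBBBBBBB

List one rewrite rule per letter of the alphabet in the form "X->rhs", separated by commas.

  step 2 ⇒ step 3: DCABBBBBBB ⇒ DC·A·B·BB·BB·BB·BB·BB·BB·BB
    A ↦ B
    B ↦ BB
    C ↦ A
    D ↦ DC

A->B, B->BB, C->A, D->DC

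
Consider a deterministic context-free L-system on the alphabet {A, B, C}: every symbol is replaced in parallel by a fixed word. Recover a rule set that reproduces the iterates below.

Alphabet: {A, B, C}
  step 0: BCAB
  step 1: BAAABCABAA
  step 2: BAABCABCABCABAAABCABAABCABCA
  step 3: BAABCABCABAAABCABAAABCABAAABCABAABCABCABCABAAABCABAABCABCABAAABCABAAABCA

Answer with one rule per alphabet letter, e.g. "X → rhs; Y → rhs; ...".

  step 2 ⇒ step 3: BAABCABCABCABAAABCABAABCABCA ⇒ BAA·BCA·BCA·BAA·A·BCA·BAA·A·BCA·BAA·A·BCA·BAA·BCA·BCA·BCA·BAA·A·BCA·BAA·BCA·BCA·BAA·A·BCA·BAA·A·BCA
    A ↦ BCA
    B ↦ BAA
    C ↦ A

A->BCA, B->BAA, C->A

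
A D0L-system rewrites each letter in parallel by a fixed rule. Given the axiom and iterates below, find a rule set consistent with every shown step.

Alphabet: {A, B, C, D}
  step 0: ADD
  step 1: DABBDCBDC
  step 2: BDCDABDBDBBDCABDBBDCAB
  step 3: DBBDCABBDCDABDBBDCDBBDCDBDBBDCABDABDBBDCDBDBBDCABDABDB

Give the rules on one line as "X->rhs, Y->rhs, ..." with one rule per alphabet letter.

A->DAB, B->DB, C->AB, D->BDC

  step 2 ⇒ step 3: BDCDABDBDBBDCABDBBDCAB ⇒ DB·BDC·AB·BDC·DAB·DB·BDC·DB·BDC·DB·DB·BDC·AB·DAB·DB·BDC·DB·DB·BDC·AB·DAB·DB
    A ↦ DAB
    B ↦ DB
    C ↦ AB
    D ↦ BDC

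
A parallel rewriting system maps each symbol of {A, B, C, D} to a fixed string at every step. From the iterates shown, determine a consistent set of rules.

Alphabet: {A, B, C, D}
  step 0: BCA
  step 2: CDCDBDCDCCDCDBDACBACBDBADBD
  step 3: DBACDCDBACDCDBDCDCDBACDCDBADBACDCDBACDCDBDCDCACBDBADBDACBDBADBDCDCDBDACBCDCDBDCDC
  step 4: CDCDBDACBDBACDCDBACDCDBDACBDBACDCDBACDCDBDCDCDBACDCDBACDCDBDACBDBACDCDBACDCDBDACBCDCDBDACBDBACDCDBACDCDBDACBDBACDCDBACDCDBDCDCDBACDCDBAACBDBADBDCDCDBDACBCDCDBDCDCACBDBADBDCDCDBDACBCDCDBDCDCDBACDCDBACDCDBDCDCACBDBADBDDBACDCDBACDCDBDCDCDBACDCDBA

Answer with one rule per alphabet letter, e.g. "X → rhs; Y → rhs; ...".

A->ACB, B->DBD, C->DBA, D->CDC

  step 3 ⇒ step 4: DBACDCDBACDCDBDCDCDBACDCDBADBACDCDBACDCDBDCDCACBDBADBDACBDBADBDCDCDBDACBCDCDBDCDC ⇒ CDC·DBD·ACB·DBA·CDC·DBA·CDC·DBD·ACB·DBA·CDC·DBA·CDC·DBD·CDC·DBA·CDC·DBA·CDC·DBD·ACB·DBA·CDC·DBA·CDC·DBD·ACB·CDC·DBD·ACB·DBA·CDC·DBA·CDC·DBD·ACB·DBA·CDC·DBA·CDC·DBD·CDC·DBA·CDC·DBA·ACB·DBA·DBD·CDC·DBD·ACB·CDC·DBD·CDC·ACB·DBA·DBD·CDC·DBD·ACB·CDC·DBD·CDC·DBA·CDC·DBA·CDC·DBD·CDC·ACB·DBA·DBD·DBA·CDC·DBA·CDC·DBD·CDC·DBA·CDC·DBA
    A ↦ ACB
    B ↦ DBD
    C ↦ DBA
    D ↦ CDC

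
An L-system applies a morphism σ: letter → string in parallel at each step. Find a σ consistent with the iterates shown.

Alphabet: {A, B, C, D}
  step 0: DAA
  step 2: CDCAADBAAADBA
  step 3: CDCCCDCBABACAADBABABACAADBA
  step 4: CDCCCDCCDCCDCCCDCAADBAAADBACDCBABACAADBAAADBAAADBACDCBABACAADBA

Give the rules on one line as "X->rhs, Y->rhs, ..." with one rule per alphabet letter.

  step 3 ⇒ step 4: CDCCCDCBABACAADBABABACAADBA ⇒ CDC·C·CDC·CDC·CDC·C·CDC·AAD·BA·AAD·BA·CDC·BA·BA·C·AAD·BA·AAD·BA·AAD·BA·CDC·BA·BA·C·AAD·BA
    A ↦ BA
    B ↦ AAD
    C ↦ CDC
    D ↦ C

A->BA, B->AAD, C->CDC, D->C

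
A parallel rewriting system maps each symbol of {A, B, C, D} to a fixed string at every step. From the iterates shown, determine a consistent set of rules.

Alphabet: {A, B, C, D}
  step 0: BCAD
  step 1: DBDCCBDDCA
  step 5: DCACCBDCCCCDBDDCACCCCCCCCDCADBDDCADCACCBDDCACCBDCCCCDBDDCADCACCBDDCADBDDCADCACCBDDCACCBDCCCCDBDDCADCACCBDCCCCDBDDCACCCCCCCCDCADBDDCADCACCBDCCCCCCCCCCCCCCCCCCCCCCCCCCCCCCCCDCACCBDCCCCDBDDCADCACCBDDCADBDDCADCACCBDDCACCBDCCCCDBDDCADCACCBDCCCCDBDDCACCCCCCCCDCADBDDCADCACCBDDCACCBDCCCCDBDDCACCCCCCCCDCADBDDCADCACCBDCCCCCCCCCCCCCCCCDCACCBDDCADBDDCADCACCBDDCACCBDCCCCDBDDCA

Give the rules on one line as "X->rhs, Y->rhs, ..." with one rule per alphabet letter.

A->BD, B->DBD, C->CC, D->DCA

  step 0 ⇒ step 1: BCAD ⇒ DBD·CC·BD·DCA
    A ↦ BD
    B ↦ DBD
    C ↦ CC
    D ↦ DCA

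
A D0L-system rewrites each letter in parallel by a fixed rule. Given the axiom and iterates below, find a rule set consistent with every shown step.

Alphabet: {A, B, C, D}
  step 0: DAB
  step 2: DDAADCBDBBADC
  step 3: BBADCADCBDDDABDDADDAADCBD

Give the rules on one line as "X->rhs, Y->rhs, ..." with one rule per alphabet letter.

  step 2 ⇒ step 3: DDAADCBDBBADC ⇒ B·B·ADC·ADC·B·D·DDA·B·DDA·DDA·ADC·B·D
    A ↦ ADC
    B ↦ DDA
    C ↦ D
    D ↦ B

A->ADC, B->DDA, C->D, D->B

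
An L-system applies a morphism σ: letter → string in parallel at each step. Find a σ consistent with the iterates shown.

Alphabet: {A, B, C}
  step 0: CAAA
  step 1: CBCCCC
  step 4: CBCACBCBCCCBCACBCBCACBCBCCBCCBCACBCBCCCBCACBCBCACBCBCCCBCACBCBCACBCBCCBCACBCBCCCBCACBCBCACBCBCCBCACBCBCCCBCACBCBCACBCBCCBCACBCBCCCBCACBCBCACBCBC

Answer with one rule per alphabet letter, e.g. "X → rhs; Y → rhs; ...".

  step 0 ⇒ step 1: CAAA ⇒ CBC·C·C·C
    A ↦ C
    C ↦ CBC
    B ↦ ACB  (constrained at step 1)

A->C, B->ACB, C->CBC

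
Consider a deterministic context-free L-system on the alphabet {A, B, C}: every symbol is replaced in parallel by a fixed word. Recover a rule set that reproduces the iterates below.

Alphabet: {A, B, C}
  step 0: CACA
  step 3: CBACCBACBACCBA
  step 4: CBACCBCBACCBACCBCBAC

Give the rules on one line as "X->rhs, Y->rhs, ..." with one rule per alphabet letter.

A->C, B->A, C->CB

  step 3 ⇒ step 4: CBACCBACBACCBA ⇒ CB·A·C·CB·CB·A·C·CB·A·C·CB·CB·A·C
    A ↦ C
    B ↦ A
    C ↦ CB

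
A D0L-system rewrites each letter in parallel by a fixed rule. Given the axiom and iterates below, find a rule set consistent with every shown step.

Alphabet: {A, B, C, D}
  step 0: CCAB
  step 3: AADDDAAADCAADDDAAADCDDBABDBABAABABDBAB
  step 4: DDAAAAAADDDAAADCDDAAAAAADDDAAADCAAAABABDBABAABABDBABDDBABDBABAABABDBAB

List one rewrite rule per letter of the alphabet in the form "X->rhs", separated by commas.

  step 3 ⇒ step 4: AADDDAAADCAADDDAAADCDDBABDBABAABABDBAB ⇒ D·D·AA·AA·AA·D·D·D·AA·ADC·D·D·AA·AA·AA·D·D·D·AA·ADC·AA·AA·BAB·D·BAB·AA·BAB·D·BAB·D·D·BAB·D·BAB·AA·BAB·D·BAB
    A ↦ D
    B ↦ BAB
    C ↦ ADC
    D ↦ AA

A->D, B->BAB, C->ADC, D->AA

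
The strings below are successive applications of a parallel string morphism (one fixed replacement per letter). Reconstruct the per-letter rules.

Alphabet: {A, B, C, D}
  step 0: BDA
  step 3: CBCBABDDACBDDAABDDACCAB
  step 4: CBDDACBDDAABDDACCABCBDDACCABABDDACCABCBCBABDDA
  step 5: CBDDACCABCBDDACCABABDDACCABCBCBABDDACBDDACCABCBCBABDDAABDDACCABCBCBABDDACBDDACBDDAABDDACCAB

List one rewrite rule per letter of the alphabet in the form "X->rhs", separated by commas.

A->AB, B->DDA, C->CB, D->C

  step 4 ⇒ step 5: CBDDACBDDAABDDACCABCBDDACCABABDDACCABCBCBABDDA ⇒ CB·DDA·C·C·AB·CB·DDA·C·C·AB·AB·DDA·C·C·AB·CB·CB·AB·DDA·CB·DDA·C·C·AB·CB·CB·AB·DDA·AB·DDA·C·C·AB·CB·CB·AB·DDA·CB·DDA·CB·DDA·AB·DDA·C·C·AB
    A ↦ AB
    B ↦ DDA
    C ↦ CB
    D ↦ C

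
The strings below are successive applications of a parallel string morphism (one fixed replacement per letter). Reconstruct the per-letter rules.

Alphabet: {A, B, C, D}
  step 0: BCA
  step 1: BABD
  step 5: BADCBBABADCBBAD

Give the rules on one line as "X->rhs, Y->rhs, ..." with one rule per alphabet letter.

A->D, B->BA, C->B, D->C

  step 0 ⇒ step 1: BCA ⇒ BA·B·D
    A ↦ D
    B ↦ BA
    C ↦ B
    D ↦ C  (constrained at step 1)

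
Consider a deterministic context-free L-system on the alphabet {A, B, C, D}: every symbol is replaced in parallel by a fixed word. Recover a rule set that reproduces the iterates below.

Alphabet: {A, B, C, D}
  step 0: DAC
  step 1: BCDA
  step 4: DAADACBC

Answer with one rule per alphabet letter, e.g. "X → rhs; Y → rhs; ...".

A->C, B->A, C->DA, D->B

  step 0 ⇒ step 1: DAC ⇒ B·C·DA
    A ↦ C
    C ↦ DA
    D ↦ B
    B ↦ A  (constrained at step 1)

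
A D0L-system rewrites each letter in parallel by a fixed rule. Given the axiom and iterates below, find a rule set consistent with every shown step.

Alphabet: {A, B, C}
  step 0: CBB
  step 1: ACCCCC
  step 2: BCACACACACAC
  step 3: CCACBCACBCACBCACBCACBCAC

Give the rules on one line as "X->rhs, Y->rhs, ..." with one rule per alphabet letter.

A->BC, B->CC, C->AC

  step 2 ⇒ step 3: BCACACACACAC ⇒ CC·AC·BC·AC·BC·AC·BC·AC·BC·AC·BC·AC
    A ↦ BC
    B ↦ CC
    C ↦ AC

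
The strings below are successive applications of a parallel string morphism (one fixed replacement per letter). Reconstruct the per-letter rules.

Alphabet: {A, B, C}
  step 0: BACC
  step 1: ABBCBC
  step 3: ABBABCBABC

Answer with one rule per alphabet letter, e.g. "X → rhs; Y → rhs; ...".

  step 0 ⇒ step 1: BACC ⇒ A·B·BC·BC
    A ↦ B
    B ↦ A
    C ↦ BC

A->B, B->A, C->BC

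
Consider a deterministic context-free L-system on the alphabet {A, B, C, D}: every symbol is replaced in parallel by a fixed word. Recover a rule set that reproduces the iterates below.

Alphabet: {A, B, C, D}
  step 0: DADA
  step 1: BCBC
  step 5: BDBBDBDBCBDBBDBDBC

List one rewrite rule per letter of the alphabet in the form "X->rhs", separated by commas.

A->C, B->BD, C->A, D->B

  step 0 ⇒ step 1: DADA ⇒ B·C·B·C
    A ↦ C
    D ↦ B
    B ↦ BD  (constrained at step 1)
    C ↦ A  (constrained at step 1)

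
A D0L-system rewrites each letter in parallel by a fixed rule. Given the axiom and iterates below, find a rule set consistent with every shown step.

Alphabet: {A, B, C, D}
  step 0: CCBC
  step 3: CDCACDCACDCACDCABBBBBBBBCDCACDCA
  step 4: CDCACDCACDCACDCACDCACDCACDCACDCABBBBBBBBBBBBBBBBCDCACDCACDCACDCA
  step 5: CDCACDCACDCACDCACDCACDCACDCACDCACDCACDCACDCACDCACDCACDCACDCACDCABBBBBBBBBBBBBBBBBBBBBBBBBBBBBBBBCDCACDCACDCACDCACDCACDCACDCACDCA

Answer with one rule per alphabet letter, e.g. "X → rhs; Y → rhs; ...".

  step 4 ⇒ step 5: CDCACDCACDCACDCACDCACDCACDCACDCABBBBBBBBBBBBBBBBCDCACDCACDCACDCA ⇒ CD·CA·CD·CA·CD·CA·CD·CA·CD·CA·CD·CA·CD·CA·CD·CA·CD·CA·CD·CA·CD·CA·CD·CA·CD·CA·CD·CA·CD·CA·CD·CA·BB·BB·BB·BB·BB·BB·BB·BB·BB·BB·BB·BB·BB·BB·BB·BB·CD·CA·CD·CA·CD·CA·CD·CA·CD·CA·CD·CA·CD·CA·CD·CA
    A ↦ CA
    B ↦ BB
    C ↦ CD
    D ↦ CA

A->CA, B->BB, C->CD, D->CA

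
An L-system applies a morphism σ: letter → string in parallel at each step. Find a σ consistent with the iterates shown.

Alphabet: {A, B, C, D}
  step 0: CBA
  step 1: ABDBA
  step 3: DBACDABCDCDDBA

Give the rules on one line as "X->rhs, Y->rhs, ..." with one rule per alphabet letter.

A->BA, B->D, C->AB, D->CD

  step 0 ⇒ step 1: CBA ⇒ AB·D·BA
    A ↦ BA
    B ↦ D
    C ↦ AB
    D ↦ CD  (constrained at step 1)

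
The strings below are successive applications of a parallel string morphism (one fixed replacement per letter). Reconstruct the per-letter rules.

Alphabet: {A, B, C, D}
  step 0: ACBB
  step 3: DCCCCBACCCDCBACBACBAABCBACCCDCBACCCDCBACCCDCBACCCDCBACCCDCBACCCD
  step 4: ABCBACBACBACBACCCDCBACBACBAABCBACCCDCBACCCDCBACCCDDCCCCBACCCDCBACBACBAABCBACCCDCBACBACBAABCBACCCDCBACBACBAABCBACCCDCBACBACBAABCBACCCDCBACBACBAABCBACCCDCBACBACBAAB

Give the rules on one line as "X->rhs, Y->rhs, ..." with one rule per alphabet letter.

  step 3 ⇒ step 4: DCCCCBACCCDCBACBACBAABCBACCCDCBACCCDCBACCCDCBACCCDCBACCCDCBACCCD ⇒ AB·CBA·CBA·CBA·CBA·CCC·D·CBA·CBA·CBA·AB·CBA·CCC·D·CBA·CCC·D·CBA·CCC·D·D·CCC·CBA·CCC·D·CBA·CBA·CBA·AB·CBA·CCC·D·CBA·CBA·CBA·AB·CBA·CCC·D·CBA·CBA·CBA·AB·CBA·CCC·D·CBA·CBA·CBA·AB·CBA·CCC·D·CBA·CBA·CBA·AB·CBA·CCC·D·CBA·CBA·CBA·AB
    A ↦ D
    B ↦ CCC
    C ↦ CBA
    D ↦ AB

A->D, B->CCC, C->CBA, D->AB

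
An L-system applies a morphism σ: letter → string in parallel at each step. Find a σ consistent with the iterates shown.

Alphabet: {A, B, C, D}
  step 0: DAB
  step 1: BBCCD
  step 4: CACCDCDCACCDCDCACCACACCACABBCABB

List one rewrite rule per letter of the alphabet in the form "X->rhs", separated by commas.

  step 0 ⇒ step 1: DAB ⇒ BB·C·CD
    A ↦ C
    B ↦ CD
    D ↦ BB
    C ↦ CA  (constrained at step 1)

A->C, B->CD, C->CA, D->BB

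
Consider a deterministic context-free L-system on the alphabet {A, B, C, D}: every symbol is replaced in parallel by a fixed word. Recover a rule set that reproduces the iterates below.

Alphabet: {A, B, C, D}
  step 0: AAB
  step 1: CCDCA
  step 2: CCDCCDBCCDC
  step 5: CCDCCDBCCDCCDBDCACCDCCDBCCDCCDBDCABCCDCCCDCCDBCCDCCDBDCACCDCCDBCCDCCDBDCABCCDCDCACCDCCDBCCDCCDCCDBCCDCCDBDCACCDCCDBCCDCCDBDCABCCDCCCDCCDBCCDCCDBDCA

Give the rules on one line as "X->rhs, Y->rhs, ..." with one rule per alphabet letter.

  step 1 ⇒ step 2: CCDCA ⇒ CCD·CCD·B·CCD·C
    A ↦ C
    C ↦ CCD
    D ↦ B
  step 0 ⇒ step 1: AAB ⇒ C·C·DCA
    B ↦ DCA

A->C, B->DCA, C->CCD, D->B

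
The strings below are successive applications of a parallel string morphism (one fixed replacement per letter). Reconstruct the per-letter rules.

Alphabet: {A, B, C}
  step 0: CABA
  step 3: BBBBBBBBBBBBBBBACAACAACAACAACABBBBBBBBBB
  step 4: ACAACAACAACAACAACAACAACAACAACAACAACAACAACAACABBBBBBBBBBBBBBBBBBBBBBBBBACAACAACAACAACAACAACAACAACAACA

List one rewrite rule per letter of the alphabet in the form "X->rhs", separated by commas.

  step 3 ⇒ step 4: BBBBBBBBBBBBBBBACAACAACAACAACABBBBBBBBBB ⇒ ACA·ACA·ACA·ACA·ACA·ACA·ACA·ACA·ACA·ACA·ACA·ACA·ACA·ACA·ACA·BB·B·BB·BB·B·BB·BB·B·BB·BB·B·BB·BB·B·BB·ACA·ACA·ACA·ACA·ACA·ACA·ACA·ACA·ACA·ACA
    A ↦ BB
    B ↦ ACA
    C ↦ B

A->BB, B->ACA, C->B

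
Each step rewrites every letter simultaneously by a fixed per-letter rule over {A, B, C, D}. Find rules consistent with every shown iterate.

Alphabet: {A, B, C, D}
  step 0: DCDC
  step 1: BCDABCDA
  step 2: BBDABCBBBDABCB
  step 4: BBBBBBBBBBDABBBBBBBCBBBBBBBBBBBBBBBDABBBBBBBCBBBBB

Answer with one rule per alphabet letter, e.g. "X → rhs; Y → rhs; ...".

  step 1 ⇒ step 2: BCDABCDA ⇒ BB·DA·BC·B·BB·DA·BC·B
    A ↦ B
    B ↦ BB
    C ↦ DA
    D ↦ BC

A->B, B->BB, C->DA, D->BC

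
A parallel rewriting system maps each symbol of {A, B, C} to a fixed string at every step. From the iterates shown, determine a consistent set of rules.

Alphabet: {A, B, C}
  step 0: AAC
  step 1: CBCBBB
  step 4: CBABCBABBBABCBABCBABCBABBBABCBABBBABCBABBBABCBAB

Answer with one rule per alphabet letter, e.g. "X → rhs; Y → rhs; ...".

A->CB, B->AB, C->BB

  step 0 ⇒ step 1: AAC ⇒ CB·CB·BB
    A ↦ CB
    C ↦ BB
    B ↦ AB  (constrained at step 1)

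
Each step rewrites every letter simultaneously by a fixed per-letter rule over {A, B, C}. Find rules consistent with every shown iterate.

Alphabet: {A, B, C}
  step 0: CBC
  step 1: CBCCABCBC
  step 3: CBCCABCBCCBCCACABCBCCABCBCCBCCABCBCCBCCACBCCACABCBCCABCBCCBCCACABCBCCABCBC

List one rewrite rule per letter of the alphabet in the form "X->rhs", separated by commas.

A->CA, B->CAB, C->CBC

  step 0 ⇒ step 1: CBC ⇒ CBC·CAB·CBC
    B ↦ CAB
    C ↦ CBC
    A ↦ CA  (constrained at step 1)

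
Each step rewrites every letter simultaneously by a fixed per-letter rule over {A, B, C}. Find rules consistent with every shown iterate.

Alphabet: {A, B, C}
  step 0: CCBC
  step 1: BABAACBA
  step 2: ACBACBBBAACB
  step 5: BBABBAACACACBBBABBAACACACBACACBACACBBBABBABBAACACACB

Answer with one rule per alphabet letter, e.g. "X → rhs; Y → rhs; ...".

  step 1 ⇒ step 2: BABAACBA ⇒ AC·B·AC·B·B·BA·AC·B
    A ↦ B
    B ↦ AC
    C ↦ BA

A->B, B->AC, C->BA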